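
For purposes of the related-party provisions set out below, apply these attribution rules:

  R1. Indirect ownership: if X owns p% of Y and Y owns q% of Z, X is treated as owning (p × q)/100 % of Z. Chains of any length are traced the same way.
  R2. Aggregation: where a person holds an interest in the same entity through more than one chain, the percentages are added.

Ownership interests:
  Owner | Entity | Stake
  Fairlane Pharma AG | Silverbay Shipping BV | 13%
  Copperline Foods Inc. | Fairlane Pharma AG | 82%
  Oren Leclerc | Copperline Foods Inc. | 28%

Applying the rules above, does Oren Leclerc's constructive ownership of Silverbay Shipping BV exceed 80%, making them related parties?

Chain via Copperline Foods Inc. → Fairlane Pharma AG (R1): 28% × 82% × 13% = 2.9848% of Silverbay Shipping BV.
2.9848% does not exceed the 80% threshold, so Oren is not a related party to Silverbay Shipping BV.

No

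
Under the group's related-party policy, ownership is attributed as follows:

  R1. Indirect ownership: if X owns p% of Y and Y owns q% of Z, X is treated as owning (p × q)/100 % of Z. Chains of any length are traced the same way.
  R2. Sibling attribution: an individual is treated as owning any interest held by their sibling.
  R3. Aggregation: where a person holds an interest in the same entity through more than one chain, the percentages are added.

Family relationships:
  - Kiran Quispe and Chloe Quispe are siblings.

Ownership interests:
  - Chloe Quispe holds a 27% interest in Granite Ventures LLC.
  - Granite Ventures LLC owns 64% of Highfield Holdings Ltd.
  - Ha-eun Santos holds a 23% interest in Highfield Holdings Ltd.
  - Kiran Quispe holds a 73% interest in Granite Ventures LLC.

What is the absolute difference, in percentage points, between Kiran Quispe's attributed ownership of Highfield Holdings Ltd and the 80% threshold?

By sibling attribution (R2), Kiran Quispe is treated as also owning Chloe Quispe's interest in Granite Ventures LLC, giving 73% + 27% = 100%.
Chain via Granite Ventures LLC (R1): 100% × 64% = 64% of Highfield Holdings Ltd.
64% falls short of the 80% threshold by 16 percentage points.

16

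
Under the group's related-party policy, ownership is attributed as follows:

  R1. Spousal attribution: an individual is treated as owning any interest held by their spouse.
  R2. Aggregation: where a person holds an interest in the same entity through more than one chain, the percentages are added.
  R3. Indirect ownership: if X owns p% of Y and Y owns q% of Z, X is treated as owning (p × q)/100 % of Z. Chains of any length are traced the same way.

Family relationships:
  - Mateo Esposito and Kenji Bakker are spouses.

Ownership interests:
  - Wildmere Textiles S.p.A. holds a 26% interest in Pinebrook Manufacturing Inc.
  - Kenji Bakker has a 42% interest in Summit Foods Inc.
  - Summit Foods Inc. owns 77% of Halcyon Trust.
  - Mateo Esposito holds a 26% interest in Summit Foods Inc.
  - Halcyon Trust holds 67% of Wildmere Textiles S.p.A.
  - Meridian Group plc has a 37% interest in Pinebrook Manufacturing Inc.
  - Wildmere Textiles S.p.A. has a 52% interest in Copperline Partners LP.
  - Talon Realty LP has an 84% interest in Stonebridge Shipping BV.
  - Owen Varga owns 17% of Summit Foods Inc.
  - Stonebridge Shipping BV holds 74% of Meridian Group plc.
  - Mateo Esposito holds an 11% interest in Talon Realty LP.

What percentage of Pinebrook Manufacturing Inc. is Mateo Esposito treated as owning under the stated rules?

By spousal attribution (R1), Mateo Esposito is treated as also owning Kenji Bakker's interest in Summit Foods Inc, giving 26% + 42% = 68%.
Chain via Summit Foods Inc. → Halcyon Trust → Wildmere Textiles S.p.A. (R3): 68% × 77% × 67% × 26% = 9.121112% of Pinebrook Manufacturing Inc.
Chain via Talon Realty LP → Stonebridge Shipping BV → Meridian Group plc (R3): 11% × 84% × 74% × 37% = 2.529912% of Pinebrook Manufacturing Inc.
Aggregating (R2): 9.121112% + 2.529912% = 11.651024%.

11.651024%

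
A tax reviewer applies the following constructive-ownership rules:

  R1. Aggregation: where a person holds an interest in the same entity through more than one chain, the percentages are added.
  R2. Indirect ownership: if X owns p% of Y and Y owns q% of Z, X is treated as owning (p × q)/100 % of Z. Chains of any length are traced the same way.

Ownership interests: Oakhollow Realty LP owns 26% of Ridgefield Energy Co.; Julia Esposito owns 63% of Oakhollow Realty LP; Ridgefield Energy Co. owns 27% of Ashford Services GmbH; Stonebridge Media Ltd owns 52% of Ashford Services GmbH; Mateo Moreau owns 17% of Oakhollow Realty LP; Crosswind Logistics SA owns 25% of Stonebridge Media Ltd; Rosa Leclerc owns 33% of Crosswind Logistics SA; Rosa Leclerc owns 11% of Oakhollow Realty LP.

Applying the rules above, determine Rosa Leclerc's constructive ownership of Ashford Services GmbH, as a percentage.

Chain via Crosswind Logistics SA → Stonebridge Media Ltd (R2): 33% × 25% × 52% = 4.29% of Ashford Services GmbH.
Chain via Oakhollow Realty LP → Ridgefield Energy Co. (R2): 11% × 26% × 27% = 0.7722% of Ashford Services GmbH.
Aggregating (R1): 4.29% + 0.7722% = 5.0622%.

5.0622%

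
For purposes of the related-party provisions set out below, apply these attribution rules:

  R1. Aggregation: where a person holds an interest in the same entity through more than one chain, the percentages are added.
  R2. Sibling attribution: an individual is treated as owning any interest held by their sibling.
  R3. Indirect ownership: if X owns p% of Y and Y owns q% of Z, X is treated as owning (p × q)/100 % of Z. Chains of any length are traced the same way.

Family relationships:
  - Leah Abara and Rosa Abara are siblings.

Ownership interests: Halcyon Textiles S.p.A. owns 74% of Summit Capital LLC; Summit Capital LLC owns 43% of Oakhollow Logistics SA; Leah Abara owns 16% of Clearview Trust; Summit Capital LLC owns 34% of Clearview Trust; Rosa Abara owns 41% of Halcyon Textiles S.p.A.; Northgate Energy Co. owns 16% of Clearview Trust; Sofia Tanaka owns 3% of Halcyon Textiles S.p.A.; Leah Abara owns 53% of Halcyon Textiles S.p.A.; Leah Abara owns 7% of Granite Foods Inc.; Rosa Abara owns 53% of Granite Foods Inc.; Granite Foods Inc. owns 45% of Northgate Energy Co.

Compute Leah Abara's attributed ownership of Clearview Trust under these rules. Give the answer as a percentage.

By sibling attribution (R2), Leah Abara is treated as also owning Rosa Abara's interest in Halcyon Textiles S.p.A, giving 53% + 41% = 94%.
By sibling attribution (R2), Leah Abara is treated as also owning Rosa Abara's interest in Granite Foods Inc, giving 7% + 53% = 60%.
Chain via Halcyon Textiles S.p.A. → Summit Capital LLC (R3): 94% × 74% × 34% = 23.6504% of Clearview Trust.
Chain via Granite Foods Inc. → Northgate Energy Co. (R3): 60% × 45% × 16% = 4.32% of Clearview Trust.
Direct interest in Clearview Trust: 16%.
Aggregating (R1): 23.6504% + 4.32% + 16% = 43.9704%.

43.9704%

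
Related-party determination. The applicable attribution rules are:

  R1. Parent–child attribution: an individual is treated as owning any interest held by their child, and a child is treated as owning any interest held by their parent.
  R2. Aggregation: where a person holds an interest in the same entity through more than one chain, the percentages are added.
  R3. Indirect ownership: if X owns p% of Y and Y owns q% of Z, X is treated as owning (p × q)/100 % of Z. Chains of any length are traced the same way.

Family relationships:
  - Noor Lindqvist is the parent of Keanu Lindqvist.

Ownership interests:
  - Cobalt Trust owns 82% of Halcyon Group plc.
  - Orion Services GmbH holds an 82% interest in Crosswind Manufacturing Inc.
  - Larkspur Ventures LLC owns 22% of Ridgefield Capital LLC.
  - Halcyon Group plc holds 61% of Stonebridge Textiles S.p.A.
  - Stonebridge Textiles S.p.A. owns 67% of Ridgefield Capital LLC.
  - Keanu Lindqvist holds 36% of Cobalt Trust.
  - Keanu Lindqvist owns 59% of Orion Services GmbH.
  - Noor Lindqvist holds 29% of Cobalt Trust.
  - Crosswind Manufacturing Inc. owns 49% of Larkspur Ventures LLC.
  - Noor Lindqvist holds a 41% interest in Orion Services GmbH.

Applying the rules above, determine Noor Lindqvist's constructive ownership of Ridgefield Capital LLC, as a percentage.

By parent–child attribution (R1), Noor Lindqvist is treated as also owning Keanu Lindqvist's interest in Cobalt Trust, giving 29% + 36% = 65%.
By parent–child attribution (R1), Noor Lindqvist is treated as also owning Keanu Lindqvist's interest in Orion Services GmbH, giving 41% + 59% = 100%.
Chain via Cobalt Trust → Halcyon Group plc → Stonebridge Textiles S.p.A. (R3): 65% × 82% × 61% × 67% = 21.78371% of Ridgefield Capital LLC.
Chain via Orion Services GmbH → Crosswind Manufacturing Inc. → Larkspur Ventures LLC (R3): 100% × 82% × 49% × 22% = 8.8396% of Ridgefield Capital LLC.
Aggregating (R2): 21.78371% + 8.8396% = 30.62331%.

30.62331%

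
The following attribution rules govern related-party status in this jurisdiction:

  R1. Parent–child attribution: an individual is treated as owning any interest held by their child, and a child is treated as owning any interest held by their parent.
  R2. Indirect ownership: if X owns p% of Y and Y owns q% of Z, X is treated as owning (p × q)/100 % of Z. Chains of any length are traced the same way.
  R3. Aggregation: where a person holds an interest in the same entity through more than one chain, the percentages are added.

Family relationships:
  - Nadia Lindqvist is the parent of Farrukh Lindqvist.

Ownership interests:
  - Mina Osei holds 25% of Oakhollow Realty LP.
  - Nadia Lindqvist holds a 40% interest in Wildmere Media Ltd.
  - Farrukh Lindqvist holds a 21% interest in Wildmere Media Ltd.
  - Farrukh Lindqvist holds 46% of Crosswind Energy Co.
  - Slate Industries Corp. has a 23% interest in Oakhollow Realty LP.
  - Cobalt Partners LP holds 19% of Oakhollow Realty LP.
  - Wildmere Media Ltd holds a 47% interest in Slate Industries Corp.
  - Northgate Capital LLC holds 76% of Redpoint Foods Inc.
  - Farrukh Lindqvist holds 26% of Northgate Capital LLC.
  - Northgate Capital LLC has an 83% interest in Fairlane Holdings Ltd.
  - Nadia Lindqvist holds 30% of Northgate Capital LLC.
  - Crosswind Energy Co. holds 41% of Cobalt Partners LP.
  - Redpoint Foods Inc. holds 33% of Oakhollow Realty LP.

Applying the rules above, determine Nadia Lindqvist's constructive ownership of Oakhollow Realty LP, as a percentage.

By parent–child attribution (R1), Nadia Lindqvist is treated as also owning Farrukh Lindqvist's interest in Northgate Capital LLC, giving 30% + 26% = 56%.
By parent–child attribution (R1), Nadia Lindqvist is treated as also owning Farrukh Lindqvist's interest in Wildmere Media Ltd, giving 40% + 21% = 61%.
By parent–child attribution (R1), Nadia Lindqvist is treated as owning Farrukh Lindqvist's 46% interest in Crosswind Energy Co.
Chain via Northgate Capital LLC → Redpoint Foods Inc. (R2): 56% × 76% × 33% = 14.0448% of Oakhollow Realty LP.
Chain via Wildmere Media Ltd → Slate Industries Corp. (R2): 61% × 47% × 23% = 6.5941% of Oakhollow Realty LP.
Chain via Crosswind Energy Co. → Cobalt Partners LP (R2): 46% × 41% × 19% = 3.5834% of Oakhollow Realty LP.
Aggregating (R3): 14.0448% + 6.5941% + 3.5834% = 24.2223%.

24.2223%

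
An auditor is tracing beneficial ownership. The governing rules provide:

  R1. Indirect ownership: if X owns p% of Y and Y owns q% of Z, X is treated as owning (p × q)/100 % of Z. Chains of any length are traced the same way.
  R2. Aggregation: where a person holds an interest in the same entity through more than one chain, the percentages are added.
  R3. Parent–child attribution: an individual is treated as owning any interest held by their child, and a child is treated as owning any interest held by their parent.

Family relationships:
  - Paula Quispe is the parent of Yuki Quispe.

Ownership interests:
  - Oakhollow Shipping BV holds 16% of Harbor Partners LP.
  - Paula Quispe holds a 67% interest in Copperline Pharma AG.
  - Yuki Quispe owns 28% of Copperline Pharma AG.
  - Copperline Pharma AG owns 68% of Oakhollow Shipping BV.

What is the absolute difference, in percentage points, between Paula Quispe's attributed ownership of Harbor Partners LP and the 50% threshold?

39.664

By parent–child attribution (R3), Paula Quispe is treated as also owning Yuki Quispe's interest in Copperline Pharma AG, giving 67% + 28% = 95%.
Chain via Copperline Pharma AG → Oakhollow Shipping BV (R1): 95% × 68% × 16% = 10.336% of Harbor Partners LP.
10.336% falls short of the 50% threshold by 39.664 percentage points.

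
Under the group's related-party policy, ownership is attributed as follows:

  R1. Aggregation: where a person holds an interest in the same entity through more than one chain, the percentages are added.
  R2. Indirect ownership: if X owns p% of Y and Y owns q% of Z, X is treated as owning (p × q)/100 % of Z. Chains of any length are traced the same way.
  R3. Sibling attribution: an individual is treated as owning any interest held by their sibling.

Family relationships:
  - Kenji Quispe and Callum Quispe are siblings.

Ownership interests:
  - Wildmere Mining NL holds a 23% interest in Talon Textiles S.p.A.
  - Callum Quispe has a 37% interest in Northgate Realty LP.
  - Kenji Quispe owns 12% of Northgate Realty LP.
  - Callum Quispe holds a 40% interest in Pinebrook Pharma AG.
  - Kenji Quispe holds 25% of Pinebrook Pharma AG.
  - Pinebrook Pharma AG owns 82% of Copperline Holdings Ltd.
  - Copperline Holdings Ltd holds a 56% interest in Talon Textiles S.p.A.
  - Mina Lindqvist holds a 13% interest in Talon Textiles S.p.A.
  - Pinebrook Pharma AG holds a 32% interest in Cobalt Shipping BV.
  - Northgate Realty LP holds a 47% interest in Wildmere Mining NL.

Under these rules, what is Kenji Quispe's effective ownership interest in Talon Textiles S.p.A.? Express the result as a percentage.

35.1449%

By sibling attribution (R3), Kenji Quispe is treated as also owning Callum Quispe's interest in Northgate Realty LP, giving 12% + 37% = 49%.
By sibling attribution (R3), Kenji Quispe is treated as also owning Callum Quispe's interest in Pinebrook Pharma AG, giving 25% + 40% = 65%.
Chain via Northgate Realty LP → Wildmere Mining NL (R2): 49% × 47% × 23% = 5.2969% of Talon Textiles S.p.A.
Chain via Pinebrook Pharma AG → Copperline Holdings Ltd (R2): 65% × 82% × 56% = 29.848% of Talon Textiles S.p.A.
Aggregating (R1): 5.2969% + 29.848% = 35.1449%.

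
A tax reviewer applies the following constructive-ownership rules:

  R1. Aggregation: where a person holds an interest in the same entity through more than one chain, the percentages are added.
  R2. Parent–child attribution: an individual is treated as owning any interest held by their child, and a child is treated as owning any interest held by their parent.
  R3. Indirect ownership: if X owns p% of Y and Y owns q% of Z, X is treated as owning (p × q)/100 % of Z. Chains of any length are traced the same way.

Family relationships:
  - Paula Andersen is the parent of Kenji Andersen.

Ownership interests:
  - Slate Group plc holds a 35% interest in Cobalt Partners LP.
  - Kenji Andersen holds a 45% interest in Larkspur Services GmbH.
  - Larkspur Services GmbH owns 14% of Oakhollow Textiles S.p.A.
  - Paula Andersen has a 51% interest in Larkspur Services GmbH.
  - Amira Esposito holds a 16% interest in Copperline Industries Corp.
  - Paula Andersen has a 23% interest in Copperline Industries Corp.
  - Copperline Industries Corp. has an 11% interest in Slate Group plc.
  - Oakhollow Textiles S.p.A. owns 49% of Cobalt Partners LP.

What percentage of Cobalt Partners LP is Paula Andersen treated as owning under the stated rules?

By parent–child attribution (R2), Paula Andersen is treated as also owning Kenji Andersen's interest in Larkspur Services GmbH, giving 51% + 45% = 96%.
Chain via Copperline Industries Corp. → Slate Group plc (R3): 23% × 11% × 35% = 0.8855% of Cobalt Partners LP.
Chain via Larkspur Services GmbH → Oakhollow Textiles S.p.A. (R3): 96% × 14% × 49% = 6.5856% of Cobalt Partners LP.
Aggregating (R1): 0.8855% + 6.5856% = 7.4711%.

7.4711%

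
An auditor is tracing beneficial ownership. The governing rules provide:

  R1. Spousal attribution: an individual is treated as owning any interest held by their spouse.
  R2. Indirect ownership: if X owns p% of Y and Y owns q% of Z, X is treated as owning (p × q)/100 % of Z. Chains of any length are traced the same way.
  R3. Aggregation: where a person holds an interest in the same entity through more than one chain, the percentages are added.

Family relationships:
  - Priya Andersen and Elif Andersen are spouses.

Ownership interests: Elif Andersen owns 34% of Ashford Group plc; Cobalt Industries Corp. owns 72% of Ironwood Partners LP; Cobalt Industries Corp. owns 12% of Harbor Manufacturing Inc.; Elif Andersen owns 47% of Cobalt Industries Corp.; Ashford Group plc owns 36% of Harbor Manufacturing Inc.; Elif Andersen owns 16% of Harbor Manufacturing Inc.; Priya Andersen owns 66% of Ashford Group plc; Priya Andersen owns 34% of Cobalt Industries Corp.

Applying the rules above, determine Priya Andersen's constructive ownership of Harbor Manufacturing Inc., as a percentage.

By spousal attribution (R1), Priya Andersen is treated as also owning Elif Andersen's interest in Cobalt Industries Corp, giving 34% + 47% = 81%.
By spousal attribution (R1), Priya Andersen is treated as also owning Elif Andersen's interest in Ashford Group plc, giving 66% + 34% = 100%.
By spousal attribution (R1), Priya Andersen is treated as owning Elif Andersen's 16% interest in Harbor Manufacturing Inc.
Chain via Cobalt Industries Corp. (R2): 81% × 12% = 9.72% of Harbor Manufacturing Inc.
Chain via Ashford Group plc (R2): 100% × 36% = 36% of Harbor Manufacturing Inc.
Direct interest in Harbor Manufacturing Inc: 16%.
Aggregating (R3): 9.72% + 36% + 16% = 61.72%.

61.72%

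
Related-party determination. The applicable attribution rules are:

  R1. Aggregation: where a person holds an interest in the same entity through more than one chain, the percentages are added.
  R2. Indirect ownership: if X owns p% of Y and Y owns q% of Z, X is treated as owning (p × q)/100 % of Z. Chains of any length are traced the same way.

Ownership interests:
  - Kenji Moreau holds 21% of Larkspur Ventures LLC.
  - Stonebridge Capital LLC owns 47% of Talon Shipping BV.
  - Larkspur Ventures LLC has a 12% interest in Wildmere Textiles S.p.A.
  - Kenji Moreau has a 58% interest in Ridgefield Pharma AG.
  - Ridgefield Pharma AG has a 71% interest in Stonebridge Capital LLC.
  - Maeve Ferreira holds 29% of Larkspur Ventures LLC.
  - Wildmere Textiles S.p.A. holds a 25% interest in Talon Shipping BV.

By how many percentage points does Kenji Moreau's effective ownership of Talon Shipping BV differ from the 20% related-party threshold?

0.0154

Chain via Ridgefield Pharma AG → Stonebridge Capital LLC (R2): 58% × 71% × 47% = 19.3546% of Talon Shipping BV.
Chain via Larkspur Ventures LLC → Wildmere Textiles S.p.A. (R2): 21% × 12% × 25% = 0.63% of Talon Shipping BV.
Aggregating (R1): 19.3546% + 0.63% = 19.9846%.
19.9846% falls short of the 20% threshold by 0.0154 percentage points.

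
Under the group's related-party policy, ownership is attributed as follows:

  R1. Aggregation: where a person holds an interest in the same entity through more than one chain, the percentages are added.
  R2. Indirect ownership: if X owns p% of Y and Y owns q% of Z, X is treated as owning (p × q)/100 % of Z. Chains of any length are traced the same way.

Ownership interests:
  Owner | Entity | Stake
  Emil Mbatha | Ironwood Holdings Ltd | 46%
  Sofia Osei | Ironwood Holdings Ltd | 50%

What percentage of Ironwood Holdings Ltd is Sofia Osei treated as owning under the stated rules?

Direct interest in Ironwood Holdings Ltd: 50%.

50%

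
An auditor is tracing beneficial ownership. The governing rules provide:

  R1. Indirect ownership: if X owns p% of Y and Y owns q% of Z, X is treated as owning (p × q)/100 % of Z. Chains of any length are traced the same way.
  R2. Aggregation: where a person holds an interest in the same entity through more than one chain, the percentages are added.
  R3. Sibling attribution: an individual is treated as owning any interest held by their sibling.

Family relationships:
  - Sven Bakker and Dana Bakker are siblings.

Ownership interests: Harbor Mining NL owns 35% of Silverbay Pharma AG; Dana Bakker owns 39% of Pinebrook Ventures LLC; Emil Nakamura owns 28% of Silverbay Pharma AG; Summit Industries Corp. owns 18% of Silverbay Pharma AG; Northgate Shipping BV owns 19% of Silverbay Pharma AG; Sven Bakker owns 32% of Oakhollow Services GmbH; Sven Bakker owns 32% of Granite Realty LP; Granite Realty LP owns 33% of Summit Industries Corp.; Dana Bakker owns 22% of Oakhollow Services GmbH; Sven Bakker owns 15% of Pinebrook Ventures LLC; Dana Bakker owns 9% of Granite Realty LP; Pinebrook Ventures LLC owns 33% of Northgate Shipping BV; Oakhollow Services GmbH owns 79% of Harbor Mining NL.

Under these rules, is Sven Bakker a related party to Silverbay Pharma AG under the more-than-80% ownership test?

No

By sibling attribution (R3), Sven Bakker is treated as also owning Dana Bakker's interest in Oakhollow Services GmbH, giving 32% + 22% = 54%.
By sibling attribution (R3), Sven Bakker is treated as also owning Dana Bakker's interest in Granite Realty LP, giving 32% + 9% = 41%.
By sibling attribution (R3), Sven Bakker is treated as also owning Dana Bakker's interest in Pinebrook Ventures LLC, giving 15% + 39% = 54%.
Chain via Oakhollow Services GmbH → Harbor Mining NL (R1): 54% × 79% × 35% = 14.931% of Silverbay Pharma AG.
Chain via Granite Realty LP → Summit Industries Corp. (R1): 41% × 33% × 18% = 2.4354% of Silverbay Pharma AG.
Chain via Pinebrook Ventures LLC → Northgate Shipping BV (R1): 54% × 33% × 19% = 3.3858% of Silverbay Pharma AG.
Aggregating (R2): 14.931% + 2.4354% + 3.3858% = 20.7522%.
20.7522% does not exceed the 80% threshold, so Sven is not a related party to Silverbay Pharma AG.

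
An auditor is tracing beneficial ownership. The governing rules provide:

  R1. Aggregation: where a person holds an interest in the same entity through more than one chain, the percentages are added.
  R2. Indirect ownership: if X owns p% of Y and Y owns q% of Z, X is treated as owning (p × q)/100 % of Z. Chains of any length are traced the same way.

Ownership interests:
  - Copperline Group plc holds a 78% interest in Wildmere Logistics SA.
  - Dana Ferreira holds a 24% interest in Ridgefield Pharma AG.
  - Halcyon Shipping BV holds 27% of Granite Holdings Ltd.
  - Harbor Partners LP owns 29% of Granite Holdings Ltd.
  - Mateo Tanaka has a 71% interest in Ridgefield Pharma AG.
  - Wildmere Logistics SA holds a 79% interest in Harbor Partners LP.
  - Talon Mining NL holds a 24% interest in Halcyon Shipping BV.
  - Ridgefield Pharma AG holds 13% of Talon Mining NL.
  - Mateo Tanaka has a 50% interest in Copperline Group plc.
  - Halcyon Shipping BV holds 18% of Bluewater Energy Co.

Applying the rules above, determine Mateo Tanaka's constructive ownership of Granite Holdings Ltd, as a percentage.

Chain via Copperline Group plc → Wildmere Logistics SA → Harbor Partners LP (R2): 50% × 78% × 79% × 29% = 8.9349% of Granite Holdings Ltd.
Chain via Ridgefield Pharma AG → Talon Mining NL → Halcyon Shipping BV (R2): 71% × 13% × 24% × 27% = 0.598104% of Granite Holdings Ltd.
Aggregating (R1): 8.9349% + 0.598104% = 9.533004%.

9.533004%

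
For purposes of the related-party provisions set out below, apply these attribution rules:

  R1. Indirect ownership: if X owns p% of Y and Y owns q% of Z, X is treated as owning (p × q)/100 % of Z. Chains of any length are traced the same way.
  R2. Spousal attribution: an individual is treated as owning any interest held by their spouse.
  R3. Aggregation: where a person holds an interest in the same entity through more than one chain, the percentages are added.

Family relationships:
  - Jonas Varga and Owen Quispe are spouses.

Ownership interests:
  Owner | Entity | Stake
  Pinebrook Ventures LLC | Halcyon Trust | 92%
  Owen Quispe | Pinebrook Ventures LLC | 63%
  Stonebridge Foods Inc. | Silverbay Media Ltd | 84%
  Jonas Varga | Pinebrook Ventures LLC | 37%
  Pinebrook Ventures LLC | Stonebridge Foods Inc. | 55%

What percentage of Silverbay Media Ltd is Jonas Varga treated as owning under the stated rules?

46.2%

By spousal attribution (R2), Jonas Varga is treated as also owning Owen Quispe's interest in Pinebrook Ventures LLC, giving 37% + 63% = 100%.
Chain via Pinebrook Ventures LLC → Stonebridge Foods Inc. (R1): 100% × 55% × 84% = 46.2% of Silverbay Media Ltd.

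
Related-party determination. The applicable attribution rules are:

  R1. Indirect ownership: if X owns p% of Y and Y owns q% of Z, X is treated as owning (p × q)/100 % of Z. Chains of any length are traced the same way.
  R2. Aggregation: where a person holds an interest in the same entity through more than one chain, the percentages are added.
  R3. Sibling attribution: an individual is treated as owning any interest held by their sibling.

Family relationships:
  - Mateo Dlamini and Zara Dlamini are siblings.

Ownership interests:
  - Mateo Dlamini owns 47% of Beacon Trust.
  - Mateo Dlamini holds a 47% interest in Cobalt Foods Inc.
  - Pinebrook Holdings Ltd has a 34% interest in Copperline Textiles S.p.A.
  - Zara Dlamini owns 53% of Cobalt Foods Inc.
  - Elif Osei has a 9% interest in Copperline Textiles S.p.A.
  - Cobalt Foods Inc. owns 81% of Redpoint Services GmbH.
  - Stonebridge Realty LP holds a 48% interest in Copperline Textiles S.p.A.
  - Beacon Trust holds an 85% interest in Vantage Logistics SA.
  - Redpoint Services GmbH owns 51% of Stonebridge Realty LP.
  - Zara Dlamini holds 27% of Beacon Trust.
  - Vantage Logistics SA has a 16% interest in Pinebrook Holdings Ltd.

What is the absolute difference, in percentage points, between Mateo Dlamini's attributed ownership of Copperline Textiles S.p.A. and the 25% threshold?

By sibling attribution (R3), Mateo Dlamini is treated as also owning Zara Dlamini's interest in Cobalt Foods Inc, giving 47% + 53% = 100%.
By sibling attribution (R3), Mateo Dlamini is treated as also owning Zara Dlamini's interest in Beacon Trust, giving 47% + 27% = 74%.
Chain via Cobalt Foods Inc. → Redpoint Services GmbH → Stonebridge Realty LP (R1): 100% × 81% × 51% × 48% = 19.8288% of Copperline Textiles S.p.A.
Chain via Beacon Trust → Vantage Logistics SA → Pinebrook Holdings Ltd (R1): 74% × 85% × 16% × 34% = 3.42176% of Copperline Textiles S.p.A.
Aggregating (R2): 19.8288% + 3.42176% = 23.25056%.
23.25056% falls short of the 25% threshold by 1.74944 percentage points.

1.74944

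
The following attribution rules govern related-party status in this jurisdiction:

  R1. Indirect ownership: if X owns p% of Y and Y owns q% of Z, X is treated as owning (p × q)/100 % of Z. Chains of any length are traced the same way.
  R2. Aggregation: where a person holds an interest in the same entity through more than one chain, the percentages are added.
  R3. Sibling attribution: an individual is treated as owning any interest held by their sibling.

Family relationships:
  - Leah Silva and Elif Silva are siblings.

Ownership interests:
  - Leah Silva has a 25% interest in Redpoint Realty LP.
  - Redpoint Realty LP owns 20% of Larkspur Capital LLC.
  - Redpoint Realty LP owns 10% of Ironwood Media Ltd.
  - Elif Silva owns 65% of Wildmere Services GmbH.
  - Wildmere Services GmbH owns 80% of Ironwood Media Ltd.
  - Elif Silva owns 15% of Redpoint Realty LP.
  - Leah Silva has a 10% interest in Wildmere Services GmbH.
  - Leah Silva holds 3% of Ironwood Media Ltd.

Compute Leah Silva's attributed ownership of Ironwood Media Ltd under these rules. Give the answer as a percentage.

By sibling attribution (R3), Leah Silva is treated as also owning Elif Silva's interest in Wildmere Services GmbH, giving 10% + 65% = 75%.
By sibling attribution (R3), Leah Silva is treated as also owning Elif Silva's interest in Redpoint Realty LP, giving 25% + 15% = 40%.
Chain via Wildmere Services GmbH (R1): 75% × 80% = 60% of Ironwood Media Ltd.
Chain via Redpoint Realty LP (R1): 40% × 10% = 4% of Ironwood Media Ltd.
Direct interest in Ironwood Media Ltd: 3%.
Aggregating (R2): 60% + 4% + 3% = 67%.

67%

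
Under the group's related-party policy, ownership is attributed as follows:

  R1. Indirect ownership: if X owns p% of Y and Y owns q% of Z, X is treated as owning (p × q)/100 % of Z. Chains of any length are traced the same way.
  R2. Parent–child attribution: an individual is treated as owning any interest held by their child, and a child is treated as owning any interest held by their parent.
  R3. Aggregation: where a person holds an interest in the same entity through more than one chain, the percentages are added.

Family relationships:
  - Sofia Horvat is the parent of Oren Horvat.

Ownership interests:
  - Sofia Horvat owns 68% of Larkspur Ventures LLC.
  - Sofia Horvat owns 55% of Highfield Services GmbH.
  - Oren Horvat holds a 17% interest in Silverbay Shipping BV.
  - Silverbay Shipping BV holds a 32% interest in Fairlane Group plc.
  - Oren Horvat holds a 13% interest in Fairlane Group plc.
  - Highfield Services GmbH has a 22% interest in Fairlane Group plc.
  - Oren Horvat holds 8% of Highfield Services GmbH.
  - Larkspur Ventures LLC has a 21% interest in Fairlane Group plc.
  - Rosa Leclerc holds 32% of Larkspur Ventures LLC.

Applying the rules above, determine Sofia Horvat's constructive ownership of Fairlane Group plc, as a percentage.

By parent–child attribution (R2), Sofia Horvat is treated as also owning Oren Horvat's interest in Highfield Services GmbH, giving 55% + 8% = 63%.
By parent–child attribution (R2), Sofia Horvat is treated as owning Oren Horvat's 17% interest in Silverbay Shipping BV.
By parent–child attribution (R2), Sofia Horvat is treated as owning Oren Horvat's 13% interest in Fairlane Group plc.
Chain via Larkspur Ventures LLC (R1): 68% × 21% = 14.28% of Fairlane Group plc.
Chain via Highfield Services GmbH (R1): 63% × 22% = 13.86% of Fairlane Group plc.
Chain via Silverbay Shipping BV (R1): 17% × 32% = 5.44% of Fairlane Group plc.
Direct interest in Fairlane Group plc: 13%.
Aggregating (R3): 14.28% + 13.86% + 5.44% + 13% = 46.58%.

46.58%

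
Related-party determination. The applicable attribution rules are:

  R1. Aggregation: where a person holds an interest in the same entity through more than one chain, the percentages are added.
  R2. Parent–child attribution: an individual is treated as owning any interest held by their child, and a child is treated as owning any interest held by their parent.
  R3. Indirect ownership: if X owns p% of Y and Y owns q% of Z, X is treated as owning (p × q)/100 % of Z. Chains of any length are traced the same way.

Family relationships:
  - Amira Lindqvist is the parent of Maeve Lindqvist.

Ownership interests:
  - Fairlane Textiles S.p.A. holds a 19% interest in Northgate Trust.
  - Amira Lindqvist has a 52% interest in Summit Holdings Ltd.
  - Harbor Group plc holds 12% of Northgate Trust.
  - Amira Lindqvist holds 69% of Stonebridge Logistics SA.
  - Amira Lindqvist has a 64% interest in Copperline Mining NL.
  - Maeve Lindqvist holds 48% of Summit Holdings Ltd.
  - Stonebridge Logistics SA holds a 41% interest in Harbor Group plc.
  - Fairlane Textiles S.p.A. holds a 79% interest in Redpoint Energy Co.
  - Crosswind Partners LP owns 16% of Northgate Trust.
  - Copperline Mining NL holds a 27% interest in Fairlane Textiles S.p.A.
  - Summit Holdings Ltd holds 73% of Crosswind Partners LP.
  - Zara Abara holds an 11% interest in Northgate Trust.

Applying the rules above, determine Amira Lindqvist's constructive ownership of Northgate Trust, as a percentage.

By parent–child attribution (R2), Amira Lindqvist is treated as also owning Maeve Lindqvist's interest in Summit Holdings Ltd, giving 52% + 48% = 100%.
Chain via Copperline Mining NL → Fairlane Textiles S.p.A. (R3): 64% × 27% × 19% = 3.2832% of Northgate Trust.
Chain via Summit Holdings Ltd → Crosswind Partners LP (R3): 100% × 73% × 16% = 11.68% of Northgate Trust.
Chain via Stonebridge Logistics SA → Harbor Group plc (R3): 69% × 41% × 12% = 3.3948% of Northgate Trust.
Aggregating (R1): 3.2832% + 11.68% + 3.3948% = 18.358%.

18.358%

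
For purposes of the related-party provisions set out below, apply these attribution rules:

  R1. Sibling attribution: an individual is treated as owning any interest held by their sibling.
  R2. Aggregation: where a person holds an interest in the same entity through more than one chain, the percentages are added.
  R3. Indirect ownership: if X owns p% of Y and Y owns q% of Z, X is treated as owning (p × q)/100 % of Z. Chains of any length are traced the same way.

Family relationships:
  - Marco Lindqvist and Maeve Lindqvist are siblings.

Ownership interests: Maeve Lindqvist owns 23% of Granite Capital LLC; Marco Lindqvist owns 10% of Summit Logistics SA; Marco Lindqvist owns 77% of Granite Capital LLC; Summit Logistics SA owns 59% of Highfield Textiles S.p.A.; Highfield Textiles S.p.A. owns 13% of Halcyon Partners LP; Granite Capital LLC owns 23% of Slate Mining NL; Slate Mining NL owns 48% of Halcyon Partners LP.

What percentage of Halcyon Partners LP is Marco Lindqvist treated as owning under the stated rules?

By sibling attribution (R1), Marco Lindqvist is treated as also owning Maeve Lindqvist's interest in Granite Capital LLC, giving 77% + 23% = 100%.
Chain via Granite Capital LLC → Slate Mining NL (R3): 100% × 23% × 48% = 11.04% of Halcyon Partners LP.
Chain via Summit Logistics SA → Highfield Textiles S.p.A. (R3): 10% × 59% × 13% = 0.767% of Halcyon Partners LP.
Aggregating (R2): 11.04% + 0.767% = 11.807%.

11.807%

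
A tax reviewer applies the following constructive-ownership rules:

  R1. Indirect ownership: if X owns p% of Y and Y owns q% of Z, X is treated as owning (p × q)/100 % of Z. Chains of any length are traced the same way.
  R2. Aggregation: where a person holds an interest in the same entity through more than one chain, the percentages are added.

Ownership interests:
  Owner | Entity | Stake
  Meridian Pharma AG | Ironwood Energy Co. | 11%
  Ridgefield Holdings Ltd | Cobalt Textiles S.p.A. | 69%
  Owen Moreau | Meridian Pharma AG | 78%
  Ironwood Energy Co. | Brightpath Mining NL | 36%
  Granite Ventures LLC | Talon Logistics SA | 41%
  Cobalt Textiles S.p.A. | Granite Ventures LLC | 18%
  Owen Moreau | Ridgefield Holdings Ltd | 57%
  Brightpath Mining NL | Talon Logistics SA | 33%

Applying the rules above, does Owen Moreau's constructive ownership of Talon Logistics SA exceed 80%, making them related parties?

Chain via Meridian Pharma AG → Ironwood Energy Co. → Brightpath Mining NL (R1): 78% × 11% × 36% × 33% = 1.019304% of Talon Logistics SA.
Chain via Ridgefield Holdings Ltd → Cobalt Textiles S.p.A. → Granite Ventures LLC (R1): 57% × 69% × 18% × 41% = 2.902554% of Talon Logistics SA.
Aggregating (R2): 1.019304% + 2.902554% = 3.921858%.
3.921858% does not exceed the 80% threshold, so Owen is not a related party to Talon Logistics SA.

No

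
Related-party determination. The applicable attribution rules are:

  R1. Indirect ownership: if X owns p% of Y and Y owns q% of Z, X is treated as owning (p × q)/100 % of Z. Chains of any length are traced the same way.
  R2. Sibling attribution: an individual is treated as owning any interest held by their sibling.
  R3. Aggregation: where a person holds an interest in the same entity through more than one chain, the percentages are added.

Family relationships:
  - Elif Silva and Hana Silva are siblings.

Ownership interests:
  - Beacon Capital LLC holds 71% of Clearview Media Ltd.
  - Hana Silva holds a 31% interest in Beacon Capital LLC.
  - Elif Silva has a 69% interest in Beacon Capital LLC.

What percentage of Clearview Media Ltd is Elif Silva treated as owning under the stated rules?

By sibling attribution (R2), Elif Silva is treated as also owning Hana Silva's interest in Beacon Capital LLC, giving 69% + 31% = 100%.
Chain via Beacon Capital LLC (R1): 100% × 71% = 71% of Clearview Media Ltd.

71%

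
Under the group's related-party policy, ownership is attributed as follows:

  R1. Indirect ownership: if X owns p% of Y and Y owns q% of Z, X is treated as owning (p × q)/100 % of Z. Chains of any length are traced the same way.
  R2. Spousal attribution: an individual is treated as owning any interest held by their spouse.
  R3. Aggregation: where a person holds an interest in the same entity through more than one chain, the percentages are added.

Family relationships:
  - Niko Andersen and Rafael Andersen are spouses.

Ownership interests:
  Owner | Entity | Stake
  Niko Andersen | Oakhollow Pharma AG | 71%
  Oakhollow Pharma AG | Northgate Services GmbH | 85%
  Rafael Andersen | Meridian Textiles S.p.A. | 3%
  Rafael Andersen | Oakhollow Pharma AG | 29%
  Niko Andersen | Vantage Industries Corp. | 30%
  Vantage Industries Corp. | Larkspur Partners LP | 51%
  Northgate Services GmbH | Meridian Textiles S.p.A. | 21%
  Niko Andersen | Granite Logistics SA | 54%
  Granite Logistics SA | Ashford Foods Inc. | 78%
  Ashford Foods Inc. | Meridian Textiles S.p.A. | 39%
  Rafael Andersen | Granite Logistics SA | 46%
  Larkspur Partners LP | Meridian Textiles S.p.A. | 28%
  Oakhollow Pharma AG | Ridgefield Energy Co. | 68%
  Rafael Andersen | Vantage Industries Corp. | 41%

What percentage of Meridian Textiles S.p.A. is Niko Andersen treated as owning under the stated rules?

By spousal attribution (R2), Niko Andersen is treated as also owning Rafael Andersen's interest in Vantage Industries Corp, giving 30% + 41% = 71%.
By spousal attribution (R2), Niko Andersen is treated as also owning Rafael Andersen's interest in Oakhollow Pharma AG, giving 71% + 29% = 100%.
By spousal attribution (R2), Niko Andersen is treated as also owning Rafael Andersen's interest in Granite Logistics SA, giving 54% + 46% = 100%.
By spousal attribution (R2), Niko Andersen is treated as owning Rafael Andersen's 3% interest in Meridian Textiles S.p.A.
Chain via Vantage Industries Corp. → Larkspur Partners LP (R1): 71% × 51% × 28% = 10.1388% of Meridian Textiles S.p.A.
Chain via Oakhollow Pharma AG → Northgate Services GmbH (R1): 100% × 85% × 21% = 17.85% of Meridian Textiles S.p.A.
Chain via Granite Logistics SA → Ashford Foods Inc. (R1): 100% × 78% × 39% = 30.42% of Meridian Textiles S.p.A.
Direct interest in Meridian Textiles S.p.A: 3%.
Aggregating (R3): 10.1388% + 17.85% + 30.42% + 3% = 61.4088%.

61.4088%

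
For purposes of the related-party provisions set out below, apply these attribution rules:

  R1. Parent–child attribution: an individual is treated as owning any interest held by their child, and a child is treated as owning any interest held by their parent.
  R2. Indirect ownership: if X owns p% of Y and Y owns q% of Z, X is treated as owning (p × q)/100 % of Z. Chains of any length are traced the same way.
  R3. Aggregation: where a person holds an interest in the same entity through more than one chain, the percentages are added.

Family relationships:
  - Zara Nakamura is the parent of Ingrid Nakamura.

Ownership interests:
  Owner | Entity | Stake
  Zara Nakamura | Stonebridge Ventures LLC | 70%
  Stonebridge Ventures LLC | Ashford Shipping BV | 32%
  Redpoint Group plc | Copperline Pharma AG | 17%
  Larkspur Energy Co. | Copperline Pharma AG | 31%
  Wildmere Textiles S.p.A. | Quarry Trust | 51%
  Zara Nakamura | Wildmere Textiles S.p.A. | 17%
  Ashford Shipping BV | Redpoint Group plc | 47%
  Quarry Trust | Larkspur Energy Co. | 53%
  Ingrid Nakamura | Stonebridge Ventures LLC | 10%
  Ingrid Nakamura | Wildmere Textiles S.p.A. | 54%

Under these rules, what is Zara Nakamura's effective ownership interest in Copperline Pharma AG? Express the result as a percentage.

By parent–child attribution (R1), Zara Nakamura is treated as also owning Ingrid Nakamura's interest in Wildmere Textiles S.p.A, giving 17% + 54% = 71%.
By parent–child attribution (R1), Zara Nakamura is treated as also owning Ingrid Nakamura's interest in Stonebridge Ventures LLC, giving 70% + 10% = 80%.
Chain via Wildmere Textiles S.p.A. → Quarry Trust → Larkspur Energy Co. (R2): 71% × 51% × 53% × 31% = 5.949303% of Copperline Pharma AG.
Chain via Stonebridge Ventures LLC → Ashford Shipping BV → Redpoint Group plc (R2): 80% × 32% × 47% × 17% = 2.04544% of Copperline Pharma AG.
Aggregating (R3): 5.949303% + 2.04544% = 7.994743%.

7.994743%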